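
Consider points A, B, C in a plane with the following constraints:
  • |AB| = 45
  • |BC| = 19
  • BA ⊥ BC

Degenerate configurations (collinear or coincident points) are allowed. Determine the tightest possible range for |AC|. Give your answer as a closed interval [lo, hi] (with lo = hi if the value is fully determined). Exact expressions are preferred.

|AC| = √(2386)  (≈ 48.8467)

|AB| ∈ {45}
|BC| ∈ {19}
|AC| ∈ {√(2386)}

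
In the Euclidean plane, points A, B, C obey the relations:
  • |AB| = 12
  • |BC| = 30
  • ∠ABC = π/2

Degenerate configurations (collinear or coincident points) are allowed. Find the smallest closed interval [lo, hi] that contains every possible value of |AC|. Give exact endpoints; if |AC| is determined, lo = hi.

|AB| ∈ {12}
|BC| ∈ {30}
|AC| ∈ {6·√(29)}

|AC| = 6·√(29)  (≈ 32.3110)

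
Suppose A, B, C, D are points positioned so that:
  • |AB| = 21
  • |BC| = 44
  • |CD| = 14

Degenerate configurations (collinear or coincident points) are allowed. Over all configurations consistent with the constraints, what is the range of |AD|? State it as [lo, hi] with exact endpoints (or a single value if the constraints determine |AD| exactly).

|AD| ∈ [9, 79]  (≈ [9.0000, 79.0000])

|AB| ∈ {21}
|BC| ∈ {44}
|CD| ∈ {14}
|AC| ∈ [23, 65]
|BD| ∈ [30, 58]
|AD| ∈ [9, 79]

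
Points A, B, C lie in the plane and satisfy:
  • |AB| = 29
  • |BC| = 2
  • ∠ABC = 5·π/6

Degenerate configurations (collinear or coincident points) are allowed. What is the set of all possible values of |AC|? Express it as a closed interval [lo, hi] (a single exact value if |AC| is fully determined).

|AC| = √(58·√(3) + 845)  (≈ 30.7483)

|AB| ∈ {29}
|BC| ∈ {2}
|AC| ∈ {√(58·√(3) + 845)}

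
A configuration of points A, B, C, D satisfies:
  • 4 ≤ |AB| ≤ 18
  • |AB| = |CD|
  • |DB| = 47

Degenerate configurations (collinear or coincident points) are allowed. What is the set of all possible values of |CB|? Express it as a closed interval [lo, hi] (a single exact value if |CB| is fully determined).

|AB| ∈ [4, 18]
|BD| ∈ {47}
|CD| ∈ [4, 18]
|AD| ∈ [29, 65]
|BC| ∈ [29, 65]
|AC| ∈ [11, 83]

|CB| ∈ [29, 65]  (≈ [29.0000, 65.0000])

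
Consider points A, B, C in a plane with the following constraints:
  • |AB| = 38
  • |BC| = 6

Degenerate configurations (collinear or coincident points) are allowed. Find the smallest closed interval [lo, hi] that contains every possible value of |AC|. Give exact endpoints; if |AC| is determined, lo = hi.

|AB| ∈ {38}
|BC| ∈ {6}
|AC| ∈ [32, 44]

|AC| ∈ [32, 44]  (≈ [32.0000, 44.0000])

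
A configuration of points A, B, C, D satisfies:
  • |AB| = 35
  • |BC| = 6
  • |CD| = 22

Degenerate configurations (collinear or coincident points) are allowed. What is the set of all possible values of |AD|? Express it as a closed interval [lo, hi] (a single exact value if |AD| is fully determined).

|AD| ∈ [7, 63]  (≈ [7.0000, 63.0000])

|AB| ∈ {35}
|BC| ∈ {6}
|CD| ∈ {22}
|AC| ∈ [29, 41]
|BD| ∈ [16, 28]
|AD| ∈ [7, 63]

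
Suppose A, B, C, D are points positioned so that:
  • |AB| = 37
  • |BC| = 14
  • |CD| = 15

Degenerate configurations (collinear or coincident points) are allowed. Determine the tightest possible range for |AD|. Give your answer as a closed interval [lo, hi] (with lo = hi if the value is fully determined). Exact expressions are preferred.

|AB| ∈ {37}
|BC| ∈ {14}
|CD| ∈ {15}
|AC| ∈ [23, 51]
|BD| ∈ [1, 29]
|AD| ∈ [8, 66]

|AD| ∈ [8, 66]  (≈ [8.0000, 66.0000])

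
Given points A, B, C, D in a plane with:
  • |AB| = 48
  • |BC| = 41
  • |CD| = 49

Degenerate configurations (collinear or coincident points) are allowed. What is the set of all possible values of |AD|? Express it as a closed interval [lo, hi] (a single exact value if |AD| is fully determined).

|AD| ∈ [0, 138]  (≈ [0.0000, 138.0000])

|AB| ∈ {48}
|BC| ∈ {41}
|CD| ∈ {49}
|AC| ∈ [7, 89]
|BD| ∈ [8, 90]
|AD| ∈ [0, 138]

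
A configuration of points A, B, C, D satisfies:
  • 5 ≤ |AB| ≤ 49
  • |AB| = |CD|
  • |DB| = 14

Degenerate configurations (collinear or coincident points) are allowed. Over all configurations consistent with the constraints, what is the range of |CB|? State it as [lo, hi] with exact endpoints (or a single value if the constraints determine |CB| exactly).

|CB| ∈ [0, 63]  (≈ [0.0000, 63.0000])

|AB| ∈ [5, 49]
|BD| ∈ {14}
|CD| ∈ [5, 49]
|AD| ∈ [0, 63]
|BC| ∈ [0, 63]
|AC| ∈ [0, 112]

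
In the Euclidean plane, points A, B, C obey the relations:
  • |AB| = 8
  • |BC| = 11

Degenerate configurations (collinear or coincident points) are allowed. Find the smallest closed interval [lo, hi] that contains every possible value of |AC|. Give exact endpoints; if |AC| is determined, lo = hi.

|AC| ∈ [3, 19]  (≈ [3.0000, 19.0000])

|AB| ∈ {8}
|BC| ∈ {11}
|AC| ∈ [3, 19]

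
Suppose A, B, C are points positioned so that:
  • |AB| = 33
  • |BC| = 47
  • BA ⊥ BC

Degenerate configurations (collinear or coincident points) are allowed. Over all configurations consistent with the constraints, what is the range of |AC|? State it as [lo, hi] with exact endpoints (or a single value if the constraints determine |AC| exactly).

|AC| = √(3298)  (≈ 57.4282)

|AB| ∈ {33}
|BC| ∈ {47}
|AC| ∈ {√(3298)}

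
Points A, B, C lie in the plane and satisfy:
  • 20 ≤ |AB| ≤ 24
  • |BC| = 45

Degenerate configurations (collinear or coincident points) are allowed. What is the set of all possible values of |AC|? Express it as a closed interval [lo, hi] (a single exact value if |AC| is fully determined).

|AB| ∈ [20, 24]
|BC| ∈ {45}
|AC| ∈ [21, 69]

|AC| ∈ [21, 69]  (≈ [21.0000, 69.0000])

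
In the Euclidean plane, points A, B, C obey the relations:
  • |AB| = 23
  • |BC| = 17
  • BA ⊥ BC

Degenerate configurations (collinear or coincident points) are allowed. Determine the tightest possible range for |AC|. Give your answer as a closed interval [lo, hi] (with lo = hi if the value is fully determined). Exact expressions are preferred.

|AC| = √(818)  (≈ 28.6007)

|AB| ∈ {23}
|BC| ∈ {17}
|AC| ∈ {√(818)}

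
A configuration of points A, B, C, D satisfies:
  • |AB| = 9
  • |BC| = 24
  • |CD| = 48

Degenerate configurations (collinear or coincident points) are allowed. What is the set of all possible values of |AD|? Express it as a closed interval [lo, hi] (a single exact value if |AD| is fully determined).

|AB| ∈ {9}
|BC| ∈ {24}
|CD| ∈ {48}
|AC| ∈ [15, 33]
|BD| ∈ [24, 72]
|AD| ∈ [15, 81]

|AD| ∈ [15, 81]  (≈ [15.0000, 81.0000])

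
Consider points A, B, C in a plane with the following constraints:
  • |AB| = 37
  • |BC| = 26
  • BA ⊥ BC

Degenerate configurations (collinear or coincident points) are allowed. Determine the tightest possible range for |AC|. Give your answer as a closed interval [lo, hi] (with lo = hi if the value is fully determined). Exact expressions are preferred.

|AC| = √(2045)  (≈ 45.2217)

|AB| ∈ {37}
|BC| ∈ {26}
|AC| ∈ {√(2045)}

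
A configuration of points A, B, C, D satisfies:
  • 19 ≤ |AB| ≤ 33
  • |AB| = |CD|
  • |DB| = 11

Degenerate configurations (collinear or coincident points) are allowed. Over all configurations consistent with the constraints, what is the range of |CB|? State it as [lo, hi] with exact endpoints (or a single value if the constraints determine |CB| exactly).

|CB| ∈ [8, 44]  (≈ [8.0000, 44.0000])

|AB| ∈ [19, 33]
|BD| ∈ {11}
|CD| ∈ [19, 33]
|AD| ∈ [8, 44]
|BC| ∈ [8, 44]
|AC| ∈ [0, 77]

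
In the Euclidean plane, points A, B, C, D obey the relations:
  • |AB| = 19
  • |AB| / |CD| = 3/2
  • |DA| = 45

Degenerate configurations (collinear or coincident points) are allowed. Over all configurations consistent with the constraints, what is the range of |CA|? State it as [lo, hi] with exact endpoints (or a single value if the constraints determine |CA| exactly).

|AB| ∈ {19}
|AD| ∈ {45}
|CD| ∈ {38/3}
|BD| ∈ [26, 64]
|AC| ∈ [97/3, 173/3]
|BC| ∈ [40/3, 230/3]

|CA| ∈ [97/3, 173/3]  (≈ [32.3333, 57.6667])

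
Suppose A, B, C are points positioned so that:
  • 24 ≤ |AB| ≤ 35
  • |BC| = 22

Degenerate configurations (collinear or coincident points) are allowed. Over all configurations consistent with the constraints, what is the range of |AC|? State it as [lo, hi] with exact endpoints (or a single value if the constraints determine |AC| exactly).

|AB| ∈ [24, 35]
|BC| ∈ {22}
|AC| ∈ [2, 57]

|AC| ∈ [2, 57]  (≈ [2.0000, 57.0000])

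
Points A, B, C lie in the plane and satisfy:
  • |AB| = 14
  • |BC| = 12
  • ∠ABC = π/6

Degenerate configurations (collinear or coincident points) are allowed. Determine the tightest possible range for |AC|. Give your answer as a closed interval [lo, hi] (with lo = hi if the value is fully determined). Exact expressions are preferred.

|AC| = 2·√(85 - 42·√(3))  (≈ 7.0011)

|AB| ∈ {14}
|BC| ∈ {12}
|AC| ∈ {2·√(85 - 42·√(3))}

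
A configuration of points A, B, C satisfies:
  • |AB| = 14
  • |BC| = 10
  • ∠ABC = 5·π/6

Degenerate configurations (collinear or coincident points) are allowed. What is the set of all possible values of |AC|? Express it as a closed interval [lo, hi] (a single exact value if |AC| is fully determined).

|AB| ∈ {14}
|BC| ∈ {10}
|AC| ∈ {2·√(35·√(3) + 74)}

|AC| = 2·√(35·√(3) + 74)  (≈ 23.2053)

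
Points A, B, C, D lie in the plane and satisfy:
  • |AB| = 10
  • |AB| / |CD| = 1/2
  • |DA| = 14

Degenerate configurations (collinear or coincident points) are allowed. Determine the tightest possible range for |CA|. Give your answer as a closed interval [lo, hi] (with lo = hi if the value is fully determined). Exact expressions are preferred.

|AB| ∈ {10}
|AD| ∈ {14}
|CD| ∈ {20}
|BD| ∈ [4, 24]
|AC| ∈ [6, 34]
|BC| ∈ [0, 44]

|CA| ∈ [6, 34]  (≈ [6.0000, 34.0000])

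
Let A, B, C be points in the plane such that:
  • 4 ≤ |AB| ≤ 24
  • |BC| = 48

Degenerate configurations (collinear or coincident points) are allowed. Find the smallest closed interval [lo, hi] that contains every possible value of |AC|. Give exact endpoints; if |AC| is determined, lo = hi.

|AC| ∈ [24, 72]  (≈ [24.0000, 72.0000])

|AB| ∈ [4, 24]
|BC| ∈ {48}
|AC| ∈ [24, 72]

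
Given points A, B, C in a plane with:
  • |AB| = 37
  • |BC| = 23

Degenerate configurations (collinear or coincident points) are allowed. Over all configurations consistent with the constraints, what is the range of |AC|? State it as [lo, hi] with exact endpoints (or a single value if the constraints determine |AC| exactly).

|AC| ∈ [14, 60]  (≈ [14.0000, 60.0000])

|AB| ∈ {37}
|BC| ∈ {23}
|AC| ∈ [14, 60]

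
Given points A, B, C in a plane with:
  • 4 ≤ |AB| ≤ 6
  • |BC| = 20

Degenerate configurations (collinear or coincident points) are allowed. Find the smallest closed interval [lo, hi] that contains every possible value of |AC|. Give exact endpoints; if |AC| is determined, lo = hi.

|AB| ∈ [4, 6]
|BC| ∈ {20}
|AC| ∈ [14, 26]

|AC| ∈ [14, 26]  (≈ [14.0000, 26.0000])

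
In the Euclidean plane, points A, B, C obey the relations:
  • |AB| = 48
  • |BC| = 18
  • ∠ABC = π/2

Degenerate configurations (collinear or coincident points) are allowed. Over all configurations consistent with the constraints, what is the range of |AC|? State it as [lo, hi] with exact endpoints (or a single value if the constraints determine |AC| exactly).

|AB| ∈ {48}
|BC| ∈ {18}
|AC| ∈ {6·√(73)}

|AC| = 6·√(73)  (≈ 51.2640)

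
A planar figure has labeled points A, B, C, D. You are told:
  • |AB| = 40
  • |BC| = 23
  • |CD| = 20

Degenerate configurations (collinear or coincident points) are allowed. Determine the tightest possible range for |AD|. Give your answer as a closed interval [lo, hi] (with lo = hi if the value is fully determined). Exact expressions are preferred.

|AB| ∈ {40}
|BC| ∈ {23}
|CD| ∈ {20}
|AC| ∈ [17, 63]
|BD| ∈ [3, 43]
|AD| ∈ [0, 83]

|AD| ∈ [0, 83]  (≈ [0.0000, 83.0000])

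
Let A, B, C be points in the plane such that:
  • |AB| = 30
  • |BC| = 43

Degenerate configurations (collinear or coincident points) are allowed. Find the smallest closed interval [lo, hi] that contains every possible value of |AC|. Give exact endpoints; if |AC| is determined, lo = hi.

|AB| ∈ {30}
|BC| ∈ {43}
|AC| ∈ [13, 73]

|AC| ∈ [13, 73]  (≈ [13.0000, 73.0000])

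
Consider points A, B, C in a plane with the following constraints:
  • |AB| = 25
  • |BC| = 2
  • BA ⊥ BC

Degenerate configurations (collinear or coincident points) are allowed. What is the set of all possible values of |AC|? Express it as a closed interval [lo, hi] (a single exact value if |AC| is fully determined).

|AC| = √(629)  (≈ 25.0799)

|AB| ∈ {25}
|BC| ∈ {2}
|AC| ∈ {√(629)}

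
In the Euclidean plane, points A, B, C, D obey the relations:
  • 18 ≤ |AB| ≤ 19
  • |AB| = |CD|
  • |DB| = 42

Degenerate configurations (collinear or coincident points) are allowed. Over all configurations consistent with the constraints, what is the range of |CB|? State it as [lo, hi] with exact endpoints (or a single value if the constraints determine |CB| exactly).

|CB| ∈ [23, 61]  (≈ [23.0000, 61.0000])

|AB| ∈ [18, 19]
|BD| ∈ {42}
|CD| ∈ [18, 19]
|AD| ∈ [23, 61]
|BC| ∈ [23, 61]
|AC| ∈ [4, 80]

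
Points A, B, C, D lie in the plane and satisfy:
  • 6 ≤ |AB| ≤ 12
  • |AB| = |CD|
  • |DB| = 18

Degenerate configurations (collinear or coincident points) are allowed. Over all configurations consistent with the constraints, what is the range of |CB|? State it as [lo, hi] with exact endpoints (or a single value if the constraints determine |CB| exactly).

|AB| ∈ [6, 12]
|BD| ∈ {18}
|CD| ∈ [6, 12]
|AD| ∈ [6, 30]
|BC| ∈ [6, 30]
|AC| ∈ [0, 42]

|CB| ∈ [6, 30]  (≈ [6.0000, 30.0000])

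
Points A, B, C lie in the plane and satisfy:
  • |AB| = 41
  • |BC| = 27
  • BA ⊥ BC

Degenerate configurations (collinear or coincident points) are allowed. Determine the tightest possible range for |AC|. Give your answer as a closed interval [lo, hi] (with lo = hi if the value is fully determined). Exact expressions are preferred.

|AC| = √(2410)  (≈ 49.0918)

|AB| ∈ {41}
|BC| ∈ {27}
|AC| ∈ {√(2410)}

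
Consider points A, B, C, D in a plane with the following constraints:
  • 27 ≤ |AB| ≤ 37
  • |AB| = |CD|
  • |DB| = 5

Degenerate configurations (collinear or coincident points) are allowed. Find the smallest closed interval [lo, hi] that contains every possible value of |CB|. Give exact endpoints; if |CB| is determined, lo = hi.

|AB| ∈ [27, 37]
|BD| ∈ {5}
|CD| ∈ [27, 37]
|AD| ∈ [22, 42]
|BC| ∈ [22, 42]
|AC| ∈ [0, 79]

|CB| ∈ [22, 42]  (≈ [22.0000, 42.0000])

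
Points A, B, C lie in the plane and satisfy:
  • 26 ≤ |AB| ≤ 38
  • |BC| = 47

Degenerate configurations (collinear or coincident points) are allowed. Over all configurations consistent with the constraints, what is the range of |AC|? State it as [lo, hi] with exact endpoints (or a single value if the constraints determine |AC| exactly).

|AB| ∈ [26, 38]
|BC| ∈ {47}
|AC| ∈ [9, 85]

|AC| ∈ [9, 85]  (≈ [9.0000, 85.0000])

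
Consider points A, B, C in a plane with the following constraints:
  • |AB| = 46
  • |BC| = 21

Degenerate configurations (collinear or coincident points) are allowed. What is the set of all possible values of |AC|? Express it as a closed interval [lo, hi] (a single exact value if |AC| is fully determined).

|AB| ∈ {46}
|BC| ∈ {21}
|AC| ∈ [25, 67]

|AC| ∈ [25, 67]  (≈ [25.0000, 67.0000])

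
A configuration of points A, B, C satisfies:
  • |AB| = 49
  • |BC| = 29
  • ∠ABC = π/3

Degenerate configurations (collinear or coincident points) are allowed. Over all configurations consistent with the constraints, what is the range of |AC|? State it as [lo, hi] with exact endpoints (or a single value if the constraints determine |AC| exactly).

|AC| = √(1821)  (≈ 42.6732)

|AB| ∈ {49}
|BC| ∈ {29}
|AC| ∈ {√(1821)}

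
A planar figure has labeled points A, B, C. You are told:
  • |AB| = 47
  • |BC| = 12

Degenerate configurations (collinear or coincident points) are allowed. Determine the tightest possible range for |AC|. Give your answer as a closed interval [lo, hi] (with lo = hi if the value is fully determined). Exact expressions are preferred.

|AB| ∈ {47}
|BC| ∈ {12}
|AC| ∈ [35, 59]

|AC| ∈ [35, 59]  (≈ [35.0000, 59.0000])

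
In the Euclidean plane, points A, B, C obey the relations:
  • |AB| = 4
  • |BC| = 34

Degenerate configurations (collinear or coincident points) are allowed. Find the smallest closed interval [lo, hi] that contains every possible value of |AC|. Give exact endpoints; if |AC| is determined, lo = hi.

|AB| ∈ {4}
|BC| ∈ {34}
|AC| ∈ [30, 38]

|AC| ∈ [30, 38]  (≈ [30.0000, 38.0000])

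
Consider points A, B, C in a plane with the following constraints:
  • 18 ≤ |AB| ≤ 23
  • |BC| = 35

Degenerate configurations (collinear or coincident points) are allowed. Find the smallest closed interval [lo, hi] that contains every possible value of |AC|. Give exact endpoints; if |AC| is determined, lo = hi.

|AB| ∈ [18, 23]
|BC| ∈ {35}
|AC| ∈ [12, 58]

|AC| ∈ [12, 58]  (≈ [12.0000, 58.0000])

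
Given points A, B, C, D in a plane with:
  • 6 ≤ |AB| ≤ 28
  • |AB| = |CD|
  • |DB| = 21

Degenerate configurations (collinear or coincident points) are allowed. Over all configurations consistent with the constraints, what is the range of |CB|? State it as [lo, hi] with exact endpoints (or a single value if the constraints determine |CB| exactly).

|CB| ∈ [0, 49]  (≈ [0.0000, 49.0000])

|AB| ∈ [6, 28]
|BD| ∈ {21}
|CD| ∈ [6, 28]
|AD| ∈ [0, 49]
|BC| ∈ [0, 49]
|AC| ∈ [0, 77]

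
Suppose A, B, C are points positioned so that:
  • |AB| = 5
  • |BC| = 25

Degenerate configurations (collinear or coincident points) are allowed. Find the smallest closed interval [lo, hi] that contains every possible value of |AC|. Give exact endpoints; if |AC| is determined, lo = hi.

|AC| ∈ [20, 30]  (≈ [20.0000, 30.0000])

|AB| ∈ {5}
|BC| ∈ {25}
|AC| ∈ [20, 30]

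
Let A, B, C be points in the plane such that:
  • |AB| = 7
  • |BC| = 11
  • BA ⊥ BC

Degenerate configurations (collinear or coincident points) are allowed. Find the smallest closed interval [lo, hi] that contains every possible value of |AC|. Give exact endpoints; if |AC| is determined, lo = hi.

|AC| = √(170)  (≈ 13.0384)

|AB| ∈ {7}
|BC| ∈ {11}
|AC| ∈ {√(170)}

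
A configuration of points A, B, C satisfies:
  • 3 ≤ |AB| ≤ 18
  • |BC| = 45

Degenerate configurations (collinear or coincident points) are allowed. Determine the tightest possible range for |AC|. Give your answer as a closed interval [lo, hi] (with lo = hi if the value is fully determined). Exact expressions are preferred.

|AC| ∈ [27, 63]  (≈ [27.0000, 63.0000])

|AB| ∈ [3, 18]
|BC| ∈ {45}
|AC| ∈ [27, 63]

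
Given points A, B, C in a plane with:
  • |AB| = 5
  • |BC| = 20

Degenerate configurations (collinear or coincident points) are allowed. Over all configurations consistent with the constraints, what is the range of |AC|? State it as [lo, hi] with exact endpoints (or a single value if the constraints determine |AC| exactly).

|AB| ∈ {5}
|BC| ∈ {20}
|AC| ∈ [15, 25]

|AC| ∈ [15, 25]  (≈ [15.0000, 25.0000])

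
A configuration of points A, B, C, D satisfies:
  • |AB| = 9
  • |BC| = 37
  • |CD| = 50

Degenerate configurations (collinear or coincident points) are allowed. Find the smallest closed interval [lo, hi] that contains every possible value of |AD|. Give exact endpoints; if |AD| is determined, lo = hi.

|AB| ∈ {9}
|BC| ∈ {37}
|CD| ∈ {50}
|AC| ∈ [28, 46]
|BD| ∈ [13, 87]
|AD| ∈ [4, 96]

|AD| ∈ [4, 96]  (≈ [4.0000, 96.0000])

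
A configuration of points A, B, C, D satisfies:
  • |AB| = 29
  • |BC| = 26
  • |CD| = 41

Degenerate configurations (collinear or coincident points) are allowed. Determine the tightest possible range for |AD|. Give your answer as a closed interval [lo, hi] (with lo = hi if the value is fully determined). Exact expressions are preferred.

|AB| ∈ {29}
|BC| ∈ {26}
|CD| ∈ {41}
|AC| ∈ [3, 55]
|BD| ∈ [15, 67]
|AD| ∈ [0, 96]

|AD| ∈ [0, 96]  (≈ [0.0000, 96.0000])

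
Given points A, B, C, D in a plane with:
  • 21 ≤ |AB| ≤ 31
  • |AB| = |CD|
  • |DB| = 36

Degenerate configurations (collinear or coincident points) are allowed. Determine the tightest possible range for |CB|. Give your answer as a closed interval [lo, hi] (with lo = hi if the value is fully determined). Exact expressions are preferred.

|AB| ∈ [21, 31]
|BD| ∈ {36}
|CD| ∈ [21, 31]
|AD| ∈ [5, 67]
|BC| ∈ [5, 67]
|AC| ∈ [0, 98]

|CB| ∈ [5, 67]  (≈ [5.0000, 67.0000])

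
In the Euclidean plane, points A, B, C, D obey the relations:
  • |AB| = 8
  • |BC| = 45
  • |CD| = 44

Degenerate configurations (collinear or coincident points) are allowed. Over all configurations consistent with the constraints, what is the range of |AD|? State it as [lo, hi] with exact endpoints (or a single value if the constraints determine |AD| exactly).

|AD| ∈ [0, 97]  (≈ [0.0000, 97.0000])

|AB| ∈ {8}
|BC| ∈ {45}
|CD| ∈ {44}
|AC| ∈ [37, 53]
|BD| ∈ [1, 89]
|AD| ∈ [0, 97]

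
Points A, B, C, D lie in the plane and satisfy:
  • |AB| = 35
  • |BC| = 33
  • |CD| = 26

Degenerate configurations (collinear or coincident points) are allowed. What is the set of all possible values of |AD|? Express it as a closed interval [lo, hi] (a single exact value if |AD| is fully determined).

|AD| ∈ [0, 94]  (≈ [0.0000, 94.0000])

|AB| ∈ {35}
|BC| ∈ {33}
|CD| ∈ {26}
|AC| ∈ [2, 68]
|BD| ∈ [7, 59]
|AD| ∈ [0, 94]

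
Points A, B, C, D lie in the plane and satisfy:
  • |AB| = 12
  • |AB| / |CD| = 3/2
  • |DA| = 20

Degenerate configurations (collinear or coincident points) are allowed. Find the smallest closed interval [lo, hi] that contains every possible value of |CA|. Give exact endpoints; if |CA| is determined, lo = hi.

|CA| ∈ [12, 28]  (≈ [12.0000, 28.0000])

|AB| ∈ {12}
|AD| ∈ {20}
|CD| ∈ {8}
|BD| ∈ [8, 32]
|AC| ∈ [12, 28]
|BC| ∈ [0, 40]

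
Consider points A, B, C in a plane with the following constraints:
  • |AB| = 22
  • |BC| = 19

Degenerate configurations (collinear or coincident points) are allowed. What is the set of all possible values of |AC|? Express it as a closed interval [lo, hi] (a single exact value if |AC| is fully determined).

|AC| ∈ [3, 41]  (≈ [3.0000, 41.0000])

|AB| ∈ {22}
|BC| ∈ {19}
|AC| ∈ [3, 41]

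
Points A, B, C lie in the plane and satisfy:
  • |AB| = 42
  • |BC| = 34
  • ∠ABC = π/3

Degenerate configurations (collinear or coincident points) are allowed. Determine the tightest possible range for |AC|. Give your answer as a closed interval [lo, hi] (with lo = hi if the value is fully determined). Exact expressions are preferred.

|AB| ∈ {42}
|BC| ∈ {34}
|AC| ∈ {2·√(373)}

|AC| = 2·√(373)  (≈ 38.6264)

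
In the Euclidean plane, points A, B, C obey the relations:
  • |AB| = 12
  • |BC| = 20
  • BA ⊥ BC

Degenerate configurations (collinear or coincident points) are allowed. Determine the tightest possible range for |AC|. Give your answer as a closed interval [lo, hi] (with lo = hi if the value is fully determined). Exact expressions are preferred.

|AB| ∈ {12}
|BC| ∈ {20}
|AC| ∈ {4·√(34)}

|AC| = 4·√(34)  (≈ 23.3238)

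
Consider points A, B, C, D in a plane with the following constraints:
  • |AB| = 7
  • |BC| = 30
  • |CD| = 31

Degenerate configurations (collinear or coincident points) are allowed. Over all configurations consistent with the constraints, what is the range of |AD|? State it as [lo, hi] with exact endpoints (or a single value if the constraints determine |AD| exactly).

|AD| ∈ [0, 68]  (≈ [0.0000, 68.0000])

|AB| ∈ {7}
|BC| ∈ {30}
|CD| ∈ {31}
|AC| ∈ [23, 37]
|BD| ∈ [1, 61]
|AD| ∈ [0, 68]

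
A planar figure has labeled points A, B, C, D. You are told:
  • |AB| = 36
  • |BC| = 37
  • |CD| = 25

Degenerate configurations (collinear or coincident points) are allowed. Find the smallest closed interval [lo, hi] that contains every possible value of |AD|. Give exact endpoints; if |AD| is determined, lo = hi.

|AD| ∈ [0, 98]  (≈ [0.0000, 98.0000])

|AB| ∈ {36}
|BC| ∈ {37}
|CD| ∈ {25}
|AC| ∈ [1, 73]
|BD| ∈ [12, 62]
|AD| ∈ [0, 98]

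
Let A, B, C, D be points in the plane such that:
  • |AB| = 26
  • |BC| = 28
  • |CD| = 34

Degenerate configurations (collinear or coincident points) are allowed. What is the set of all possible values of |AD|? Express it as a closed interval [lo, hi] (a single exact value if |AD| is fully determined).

|AD| ∈ [0, 88]  (≈ [0.0000, 88.0000])

|AB| ∈ {26}
|BC| ∈ {28}
|CD| ∈ {34}
|AC| ∈ [2, 54]
|BD| ∈ [6, 62]
|AD| ∈ [0, 88]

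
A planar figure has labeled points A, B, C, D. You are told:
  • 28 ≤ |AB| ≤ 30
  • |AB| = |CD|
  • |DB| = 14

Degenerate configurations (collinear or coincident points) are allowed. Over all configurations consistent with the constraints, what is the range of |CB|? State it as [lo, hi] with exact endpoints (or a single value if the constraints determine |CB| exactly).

|CB| ∈ [14, 44]  (≈ [14.0000, 44.0000])

|AB| ∈ [28, 30]
|BD| ∈ {14}
|CD| ∈ [28, 30]
|AD| ∈ [14, 44]
|BC| ∈ [14, 44]
|AC| ∈ [0, 74]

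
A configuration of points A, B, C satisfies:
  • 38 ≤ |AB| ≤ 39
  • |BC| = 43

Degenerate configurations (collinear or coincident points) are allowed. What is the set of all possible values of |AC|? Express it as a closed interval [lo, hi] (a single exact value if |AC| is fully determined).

|AC| ∈ [4, 82]  (≈ [4.0000, 82.0000])

|AB| ∈ [38, 39]
|BC| ∈ {43}
|AC| ∈ [4, 82]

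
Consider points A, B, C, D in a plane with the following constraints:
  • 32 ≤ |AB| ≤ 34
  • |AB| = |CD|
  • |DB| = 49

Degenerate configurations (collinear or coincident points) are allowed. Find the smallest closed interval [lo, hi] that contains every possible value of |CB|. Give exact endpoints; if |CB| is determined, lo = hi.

|AB| ∈ [32, 34]
|BD| ∈ {49}
|CD| ∈ [32, 34]
|AD| ∈ [15, 83]
|BC| ∈ [15, 83]
|AC| ∈ [0, 117]

|CB| ∈ [15, 83]  (≈ [15.0000, 83.0000])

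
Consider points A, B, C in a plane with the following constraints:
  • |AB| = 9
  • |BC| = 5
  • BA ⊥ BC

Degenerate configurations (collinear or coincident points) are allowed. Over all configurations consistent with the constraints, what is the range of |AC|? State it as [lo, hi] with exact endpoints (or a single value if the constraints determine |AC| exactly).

|AB| ∈ {9}
|BC| ∈ {5}
|AC| ∈ {√(106)}

|AC| = √(106)  (≈ 10.2956)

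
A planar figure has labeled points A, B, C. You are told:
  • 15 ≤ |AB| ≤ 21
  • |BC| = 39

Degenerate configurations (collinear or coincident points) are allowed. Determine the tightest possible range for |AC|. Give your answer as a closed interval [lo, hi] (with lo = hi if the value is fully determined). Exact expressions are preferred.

|AB| ∈ [15, 21]
|BC| ∈ {39}
|AC| ∈ [18, 60]

|AC| ∈ [18, 60]  (≈ [18.0000, 60.0000])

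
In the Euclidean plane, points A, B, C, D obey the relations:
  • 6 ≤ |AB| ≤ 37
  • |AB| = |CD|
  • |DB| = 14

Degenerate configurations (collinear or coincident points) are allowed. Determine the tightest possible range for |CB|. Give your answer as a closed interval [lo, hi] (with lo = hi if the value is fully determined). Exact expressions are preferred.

|AB| ∈ [6, 37]
|BD| ∈ {14}
|CD| ∈ [6, 37]
|AD| ∈ [0, 51]
|BC| ∈ [0, 51]
|AC| ∈ [0, 88]

|CB| ∈ [0, 51]  (≈ [0.0000, 51.0000])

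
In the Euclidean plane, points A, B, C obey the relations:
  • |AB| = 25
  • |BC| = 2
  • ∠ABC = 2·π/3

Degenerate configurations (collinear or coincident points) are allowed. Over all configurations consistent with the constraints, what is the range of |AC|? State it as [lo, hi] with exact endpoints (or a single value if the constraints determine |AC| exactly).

|AC| = √(679)  (≈ 26.0576)

|AB| ∈ {25}
|BC| ∈ {2}
|AC| ∈ {√(679)}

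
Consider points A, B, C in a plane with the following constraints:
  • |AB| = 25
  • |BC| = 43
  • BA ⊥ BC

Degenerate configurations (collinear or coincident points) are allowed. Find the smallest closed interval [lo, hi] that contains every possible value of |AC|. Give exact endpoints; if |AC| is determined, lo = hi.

|AC| = √(2474)  (≈ 49.7393)

|AB| ∈ {25}
|BC| ∈ {43}
|AC| ∈ {√(2474)}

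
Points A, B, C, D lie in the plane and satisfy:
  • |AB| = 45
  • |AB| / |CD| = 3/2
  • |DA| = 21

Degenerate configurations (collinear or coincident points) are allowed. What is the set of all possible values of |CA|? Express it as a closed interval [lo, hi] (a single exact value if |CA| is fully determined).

|AB| ∈ {45}
|AD| ∈ {21}
|CD| ∈ {30}
|BD| ∈ [24, 66]
|AC| ∈ [9, 51]
|BC| ∈ [0, 96]

|CA| ∈ [9, 51]  (≈ [9.0000, 51.0000])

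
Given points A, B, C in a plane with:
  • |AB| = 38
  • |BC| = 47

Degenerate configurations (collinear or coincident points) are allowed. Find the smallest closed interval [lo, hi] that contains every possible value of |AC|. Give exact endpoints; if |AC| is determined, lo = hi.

|AC| ∈ [9, 85]  (≈ [9.0000, 85.0000])

|AB| ∈ {38}
|BC| ∈ {47}
|AC| ∈ [9, 85]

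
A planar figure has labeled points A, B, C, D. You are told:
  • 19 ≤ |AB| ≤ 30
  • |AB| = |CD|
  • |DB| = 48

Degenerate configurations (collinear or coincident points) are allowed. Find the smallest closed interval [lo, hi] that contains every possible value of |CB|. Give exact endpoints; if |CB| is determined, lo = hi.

|AB| ∈ [19, 30]
|BD| ∈ {48}
|CD| ∈ [19, 30]
|AD| ∈ [18, 78]
|BC| ∈ [18, 78]
|AC| ∈ [0, 108]

|CB| ∈ [18, 78]  (≈ [18.0000, 78.0000])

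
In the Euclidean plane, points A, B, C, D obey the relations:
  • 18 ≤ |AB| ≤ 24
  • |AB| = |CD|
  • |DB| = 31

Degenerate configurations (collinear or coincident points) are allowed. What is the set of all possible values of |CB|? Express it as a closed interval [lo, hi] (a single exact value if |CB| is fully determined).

|CB| ∈ [7, 55]  (≈ [7.0000, 55.0000])

|AB| ∈ [18, 24]
|BD| ∈ {31}
|CD| ∈ [18, 24]
|AD| ∈ [7, 55]
|BC| ∈ [7, 55]
|AC| ∈ [0, 79]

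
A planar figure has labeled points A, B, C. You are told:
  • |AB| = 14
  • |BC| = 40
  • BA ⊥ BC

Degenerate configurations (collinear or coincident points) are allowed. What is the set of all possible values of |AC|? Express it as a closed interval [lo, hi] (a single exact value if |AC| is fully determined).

|AB| ∈ {14}
|BC| ∈ {40}
|AC| ∈ {2·√(449)}

|AC| = 2·√(449)  (≈ 42.3792)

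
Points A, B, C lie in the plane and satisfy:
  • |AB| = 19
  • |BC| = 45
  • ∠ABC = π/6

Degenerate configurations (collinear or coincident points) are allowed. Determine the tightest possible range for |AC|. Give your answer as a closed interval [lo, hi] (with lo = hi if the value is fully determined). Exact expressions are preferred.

|AC| = √(2386 - 855·√(3))  (≈ 30.0848)

|AB| ∈ {19}
|BC| ∈ {45}
|AC| ∈ {√(2386 - 855·√(3))}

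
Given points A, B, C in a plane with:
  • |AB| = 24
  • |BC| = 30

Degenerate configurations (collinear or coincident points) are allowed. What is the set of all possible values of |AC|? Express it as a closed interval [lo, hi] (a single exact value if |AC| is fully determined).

|AB| ∈ {24}
|BC| ∈ {30}
|AC| ∈ [6, 54]

|AC| ∈ [6, 54]  (≈ [6.0000, 54.0000])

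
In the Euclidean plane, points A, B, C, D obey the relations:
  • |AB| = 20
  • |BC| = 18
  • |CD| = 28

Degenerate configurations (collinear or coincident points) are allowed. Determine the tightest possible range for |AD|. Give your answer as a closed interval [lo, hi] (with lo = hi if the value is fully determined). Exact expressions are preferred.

|AB| ∈ {20}
|BC| ∈ {18}
|CD| ∈ {28}
|AC| ∈ [2, 38]
|BD| ∈ [10, 46]
|AD| ∈ [0, 66]

|AD| ∈ [0, 66]  (≈ [0.0000, 66.0000])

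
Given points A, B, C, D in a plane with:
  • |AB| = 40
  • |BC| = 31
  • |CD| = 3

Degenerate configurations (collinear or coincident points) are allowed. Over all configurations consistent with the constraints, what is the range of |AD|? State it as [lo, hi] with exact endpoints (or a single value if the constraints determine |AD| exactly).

|AD| ∈ [6, 74]  (≈ [6.0000, 74.0000])

|AB| ∈ {40}
|BC| ∈ {31}
|CD| ∈ {3}
|AC| ∈ [9, 71]
|BD| ∈ [28, 34]
|AD| ∈ [6, 74]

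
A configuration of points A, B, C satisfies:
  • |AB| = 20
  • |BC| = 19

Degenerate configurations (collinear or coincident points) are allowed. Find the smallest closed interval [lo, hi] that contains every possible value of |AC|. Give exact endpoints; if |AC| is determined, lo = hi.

|AC| ∈ [1, 39]  (≈ [1.0000, 39.0000])

|AB| ∈ {20}
|BC| ∈ {19}
|AC| ∈ [1, 39]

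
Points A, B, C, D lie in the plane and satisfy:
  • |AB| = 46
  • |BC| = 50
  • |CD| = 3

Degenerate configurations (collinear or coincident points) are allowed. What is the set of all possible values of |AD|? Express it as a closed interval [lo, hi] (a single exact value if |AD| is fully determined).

|AD| ∈ [1, 99]  (≈ [1.0000, 99.0000])

|AB| ∈ {46}
|BC| ∈ {50}
|CD| ∈ {3}
|AC| ∈ [4, 96]
|BD| ∈ [47, 53]
|AD| ∈ [1, 99]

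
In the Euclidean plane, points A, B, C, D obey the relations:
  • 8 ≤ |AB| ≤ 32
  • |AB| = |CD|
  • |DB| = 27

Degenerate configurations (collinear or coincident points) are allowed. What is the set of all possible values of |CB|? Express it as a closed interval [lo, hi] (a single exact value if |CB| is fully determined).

|AB| ∈ [8, 32]
|BD| ∈ {27}
|CD| ∈ [8, 32]
|AD| ∈ [0, 59]
|BC| ∈ [0, 59]
|AC| ∈ [0, 91]

|CB| ∈ [0, 59]  (≈ [0.0000, 59.0000])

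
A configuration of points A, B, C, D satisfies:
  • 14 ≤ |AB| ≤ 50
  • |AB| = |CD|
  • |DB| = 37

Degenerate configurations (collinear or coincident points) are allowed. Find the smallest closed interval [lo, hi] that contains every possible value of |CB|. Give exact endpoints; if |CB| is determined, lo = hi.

|CB| ∈ [0, 87]  (≈ [0.0000, 87.0000])

|AB| ∈ [14, 50]
|BD| ∈ {37}
|CD| ∈ [14, 50]
|AD| ∈ [0, 87]
|BC| ∈ [0, 87]
|AC| ∈ [0, 137]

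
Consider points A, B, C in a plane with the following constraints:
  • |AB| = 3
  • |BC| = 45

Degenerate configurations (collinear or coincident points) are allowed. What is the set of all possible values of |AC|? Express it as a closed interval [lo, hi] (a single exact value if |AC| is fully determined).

|AB| ∈ {3}
|BC| ∈ {45}
|AC| ∈ [42, 48]

|AC| ∈ [42, 48]  (≈ [42.0000, 48.0000])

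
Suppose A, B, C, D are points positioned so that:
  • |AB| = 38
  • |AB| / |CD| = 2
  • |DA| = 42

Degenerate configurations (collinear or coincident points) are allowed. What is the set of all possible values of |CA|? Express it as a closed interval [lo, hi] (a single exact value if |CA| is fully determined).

|AB| ∈ {38}
|AD| ∈ {42}
|CD| ∈ {19}
|BD| ∈ [4, 80]
|AC| ∈ [23, 61]
|BC| ∈ [0, 99]

|CA| ∈ [23, 61]  (≈ [23.0000, 61.0000])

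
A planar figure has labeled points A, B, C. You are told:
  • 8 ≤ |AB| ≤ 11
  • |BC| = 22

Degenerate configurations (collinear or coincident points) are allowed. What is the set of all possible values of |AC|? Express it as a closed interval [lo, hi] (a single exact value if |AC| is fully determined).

|AB| ∈ [8, 11]
|BC| ∈ {22}
|AC| ∈ [11, 33]

|AC| ∈ [11, 33]  (≈ [11.0000, 33.0000])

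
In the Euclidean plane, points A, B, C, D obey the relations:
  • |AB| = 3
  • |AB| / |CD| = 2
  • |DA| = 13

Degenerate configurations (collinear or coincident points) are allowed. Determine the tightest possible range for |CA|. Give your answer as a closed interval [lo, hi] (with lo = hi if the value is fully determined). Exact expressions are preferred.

|AB| ∈ {3}
|AD| ∈ {13}
|CD| ∈ {3/2}
|BD| ∈ [10, 16]
|AC| ∈ [23/2, 29/2]
|BC| ∈ [17/2, 35/2]

|CA| ∈ [23/2, 29/2]  (≈ [11.5000, 14.5000])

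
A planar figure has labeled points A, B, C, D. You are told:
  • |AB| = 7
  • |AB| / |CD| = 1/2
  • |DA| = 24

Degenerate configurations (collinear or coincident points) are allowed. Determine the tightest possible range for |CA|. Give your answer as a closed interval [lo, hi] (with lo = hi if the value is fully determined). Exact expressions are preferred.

|AB| ∈ {7}
|AD| ∈ {24}
|CD| ∈ {14}
|BD| ∈ [17, 31]
|AC| ∈ [10, 38]
|BC| ∈ [3, 45]

|CA| ∈ [10, 38]  (≈ [10.0000, 38.0000])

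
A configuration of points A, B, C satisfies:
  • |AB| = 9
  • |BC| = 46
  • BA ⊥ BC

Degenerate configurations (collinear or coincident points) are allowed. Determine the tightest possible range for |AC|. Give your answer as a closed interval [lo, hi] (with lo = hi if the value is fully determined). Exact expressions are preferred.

|AB| ∈ {9}
|BC| ∈ {46}
|AC| ∈ {13·√(13)}

|AC| = 13·√(13)  (≈ 46.8722)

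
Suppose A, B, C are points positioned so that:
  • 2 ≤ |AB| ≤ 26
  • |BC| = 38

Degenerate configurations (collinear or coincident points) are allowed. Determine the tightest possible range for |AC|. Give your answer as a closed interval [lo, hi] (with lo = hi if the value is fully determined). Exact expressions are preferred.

|AB| ∈ [2, 26]
|BC| ∈ {38}
|AC| ∈ [12, 64]

|AC| ∈ [12, 64]  (≈ [12.0000, 64.0000])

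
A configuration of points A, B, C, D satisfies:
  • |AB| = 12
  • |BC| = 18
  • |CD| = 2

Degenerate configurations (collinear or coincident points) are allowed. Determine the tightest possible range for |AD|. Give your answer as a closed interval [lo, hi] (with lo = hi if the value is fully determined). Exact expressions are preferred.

|AB| ∈ {12}
|BC| ∈ {18}
|CD| ∈ {2}
|AC| ∈ [6, 30]
|BD| ∈ [16, 20]
|AD| ∈ [4, 32]

|AD| ∈ [4, 32]  (≈ [4.0000, 32.0000])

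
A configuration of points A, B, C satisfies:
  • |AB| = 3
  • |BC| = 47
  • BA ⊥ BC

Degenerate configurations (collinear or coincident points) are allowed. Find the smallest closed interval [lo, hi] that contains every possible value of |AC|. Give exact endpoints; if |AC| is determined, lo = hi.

|AC| = √(2218)  (≈ 47.0956)

|AB| ∈ {3}
|BC| ∈ {47}
|AC| ∈ {√(2218)}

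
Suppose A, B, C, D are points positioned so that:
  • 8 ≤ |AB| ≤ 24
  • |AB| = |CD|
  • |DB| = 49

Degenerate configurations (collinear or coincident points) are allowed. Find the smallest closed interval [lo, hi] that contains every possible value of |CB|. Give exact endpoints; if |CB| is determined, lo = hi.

|CB| ∈ [25, 73]  (≈ [25.0000, 73.0000])

|AB| ∈ [8, 24]
|BD| ∈ {49}
|CD| ∈ [8, 24]
|AD| ∈ [25, 73]
|BC| ∈ [25, 73]
|AC| ∈ [1, 97]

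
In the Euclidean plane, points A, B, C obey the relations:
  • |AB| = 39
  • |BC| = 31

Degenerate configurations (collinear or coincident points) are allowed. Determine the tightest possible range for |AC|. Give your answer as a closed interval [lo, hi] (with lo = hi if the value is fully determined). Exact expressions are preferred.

|AB| ∈ {39}
|BC| ∈ {31}
|AC| ∈ [8, 70]

|AC| ∈ [8, 70]  (≈ [8.0000, 70.0000])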